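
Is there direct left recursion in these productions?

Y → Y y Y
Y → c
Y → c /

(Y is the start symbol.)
Yes, Y is left-recursive

Direct left recursion occurs when N → N α for some non-terminal N (the right-hand side begins with the left-hand side itself).

Y → Y y Y: LEFT RECURSIVE (starts with Y)
Y → c: starts with c
Y → c /: starts with c

The grammar has direct left recursion on: Y.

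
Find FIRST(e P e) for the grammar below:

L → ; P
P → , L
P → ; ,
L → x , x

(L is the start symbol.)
{ 'e' }

To compute FIRST(e P e), process the symbols left to right:
Symbol e is a terminal. Add 'e' and stop.
FIRST(e P e) = { 'e' }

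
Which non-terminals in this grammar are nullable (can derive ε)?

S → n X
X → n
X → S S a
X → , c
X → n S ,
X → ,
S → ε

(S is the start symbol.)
{ 'S' }

ε-productions: S → ε
So S is immediately nullable.
No further non-terminal can be added: every production for the remaining non-terminals contains a terminal or a non-nullable non-terminal.
Nullable = { 'S' }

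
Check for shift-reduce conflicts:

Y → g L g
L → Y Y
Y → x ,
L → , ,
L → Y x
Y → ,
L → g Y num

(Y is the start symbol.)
Augment with Y' → Y and build the canonical LR(0) collection (I0 = CLOSURE({[Y' → . Y]}), then GOTO on every symbol after a dot until no new states appear). It has 16 states:
  I0: { [Y → . ,], [Y → . g L g], [Y → . x ,], [Y' → . Y] }  — shift
  I1: { [Y → , .] }  — reduce
  I2: { [Y' → Y .] }  — accept
  I3: { [L → . , ,], [L → . Y Y], [L → . Y x], [L → . g Y num], [Y → . ,], [Y → . g L g], [Y → . x ,], [Y → g . L g] }  — shift
  I4: { [Y → x . ,] }  — shift
  I5: { [Y → x , .] }  — reduce
  I6: { [L → , . ,], [Y → , .] }  — shift, reduce
  I7: { [Y → g L . g] }  — shift
  I8: { [L → Y . Y], [L → Y . x], [Y → . ,], [Y → . g L g], [Y → . x ,] }  — shift
  I9: { [L → . , ,], [L → . Y Y], [L → . Y x], [L → . g Y num], [L → g . Y num], [Y → . ,], [Y → . g L g], [Y → . x ,], [Y → g . L g] }  — shift
  I10: { [L → Y . Y], [L → Y . x], [L → g Y . num], [Y → . ,], [Y → . g L g], [Y → . x ,] }  — shift
  I11: { [L → Y Y .] }  — reduce
  I12: { [L → g Y num .] }  — reduce
  I13: { [L → Y x .], [Y → x . ,] }  — shift, reduce
  I14: { [Y → g L g .] }  — reduce
  I15: { [L → , , .] }  — reduce

I6 contains reduce item [Y → , .] and shift item [L → , . ,] — shift-reduce conflict.
I13 contains reduce item [L → Y x .] and shift item [Y → x . ,] — shift-reduce conflict.

Answer: Yes — I6: [Y → , .] vs [L → , . ,]; I13: [L → Y x .] vs [Y → x . ,]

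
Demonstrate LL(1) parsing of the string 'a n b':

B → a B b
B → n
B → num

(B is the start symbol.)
LL(1) parsing maintains a stack (initially the start symbol over $) and the input. At each step: if the stack top is a terminal, match it against the current input token; if it is a non-terminal N, replace it with the RHS of M[N, lookahead] (the unique production whose predict set contains the lookahead).

Stack is shown with the top on the left.

Stack    Input    Action
------------------------
B $      a n b $  output B → a B b
a B b $  a n b $  match 'a'
B b $    n b $    output B → n
n b $    n b $    match 'n'
b $      b $      match 'b'
$        $        accept

The string is accepted.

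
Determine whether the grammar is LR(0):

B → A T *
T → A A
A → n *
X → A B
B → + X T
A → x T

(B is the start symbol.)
Yes, the grammar is LR(0)

A grammar is LR(0) if no state in the canonical LR(0) collection has:
  - both a shift item (dot before a terminal) and a complete item (shift-reduce conflict), or
  - two or more complete items (reduce-reduce conflict; the accept item [B' → B .] counts as a complete item here).

Augment with B' → B and build the canonical LR(0) collection (I0 = CLOSURE({[B' → . B]}), then GOTO on every symbol after a dot until no new states appear). It has 16 states:
  I0: { [A → . n *], [A → . x T], [B → . + X T], [B → . A T *], [B' → . B] }  — shift
  I1: { [A → . n *], [A → . x T], [B → + . X T], [X → . A B] }  — shift
  I2: { [A → . n *], [A → . x T], [B → A . T *], [T → . A A] }  — shift
  I3: { [B' → B .] }  — accept
  I4: { [A → n . *] }  — shift
  I5: { [A → . n *], [A → . x T], [A → x . T], [T → . A A] }  — shift
  I6: { [A → . n *], [A → . x T], [T → A . A] }  — shift
  I7: { [A → x T .] }  — reduce
  I8: { [T → A A .] }  — reduce
  I9: { [A → n * .] }  — reduce
  I10: { [B → A T . *] }  — shift
  I11: { [B → A T * .] }  — reduce
  I12: { [A → . n *], [A → . x T], [B → . + X T], [B → . A T *], [X → A . B] }  — shift
  I13: { [A → . n *], [A → . x T], [B → + X . T], [T → . A A] }  — shift
  I14: { [B → + X T .] }  — reduce
  I15: { [X → A B .] }  — reduce

Every state is either a pure shift/goto state or contains exactly one complete item and nothing to shift — no conflicts. The grammar is LR(0).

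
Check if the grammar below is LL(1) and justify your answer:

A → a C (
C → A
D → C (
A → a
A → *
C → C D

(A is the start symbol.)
No. Predict set conflict for A: { 'a' }

Relevant sets:
  FIRST(A) = { '*', 'a' }
  FIRST(C) = { '*', 'a' }

For A:
  PREDICT(A → a C '(') = { 'a' }
  PREDICT(A → a) = { 'a' }
  PREDICT(A → '*') = { '*' }
For C:
  PREDICT(C → A) = { '*', 'a' }
  PREDICT(C → C D) = { '*', 'a' }
D has a single production, so nothing to check there.

Conflict found: Predict set conflict for A: { 'a' }
The grammar is NOT LL(1).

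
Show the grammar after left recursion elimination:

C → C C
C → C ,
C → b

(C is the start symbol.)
C is directly left-recursive. The standard transformation for
  A → A α₁ | ... | A α_m | β₁ | ... | β_n
is
  A  → β₁ A' | ... | β_n A'
  A' → α₁ A' | ... | α_m A' | ε

C → b becomes C → b C'
C → C C becomes C' → C C'
C → C , becomes C' → , C'
Add C' → ε

Resulting grammar:
C → b C'
C' → C C'
C' → , C'
C' → ε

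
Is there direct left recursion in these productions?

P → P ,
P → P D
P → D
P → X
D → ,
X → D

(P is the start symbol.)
Yes, P is left-recursive

P → P ,: LEFT RECURSIVE (starts with P)
P → P D: LEFT RECURSIVE (starts with P)
P → D: starts with D
P → X: starts with X
D → ,: starts with ','
X → D: starts with D

The grammar has direct left recursion on: P.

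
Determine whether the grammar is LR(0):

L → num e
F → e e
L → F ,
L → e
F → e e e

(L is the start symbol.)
Augment with L' → L and build the canonical LR(0) collection (I0 = CLOSURE({[L' → . L]}), then GOTO on every symbol after a dot until no new states appear). It has 9 states:
  I0: { [F → . e e e], [F → . e e], [L → . F ,], [L → . e], [L → . num e], [L' → . L] }  — shift
  I1: { [L → F . ,] }  — shift
  I2: { [L' → L .] }  — accept
  I3: { [F → e . e e], [F → e . e], [L → e .] }  — shift, reduce
  I4: { [L → num . e] }  — shift
  I5: { [L → num e .] }  — reduce
  I6: { [F → e e . e], [F → e e .] }  — shift, reduce
  I7: { [F → e e e .] }  — reduce
  I8: { [L → F , .] }  — reduce

Conflict in state I3:
  Shift-reduce conflict between [L → e .] and [F → e . e]
So the grammar is NOT LR(0).

Answer: No. Shift-reduce conflict between [L → e .] and [F → e . e]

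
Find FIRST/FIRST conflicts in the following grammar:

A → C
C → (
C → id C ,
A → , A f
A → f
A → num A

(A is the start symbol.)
FIRST sets of the non-terminals at (or reachable through a nullable prefix from) the front of some alternative:
  FIRST(C) = { '(', 'id' }

Productions for A:
  A → C: FIRST = { '(', 'id' }
  A → , A f: FIRST = { ',' }
  A → f: FIRST = { 'f' }
  A → num A: FIRST = { 'num' }
Productions for C:
  C → (: FIRST = { '(' }
  C → id C ,: FIRST = { 'id' }

All alternatives of each non-terminal have pairwise disjoint FIRST sets.

Answer: No FIRST/FIRST conflicts.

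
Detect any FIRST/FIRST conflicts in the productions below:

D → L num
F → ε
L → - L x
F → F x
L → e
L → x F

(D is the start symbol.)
FIRST sets of the non-terminals at (or reachable through a nullable prefix from) the front of some alternative:
  FIRST(F) = { 'x', ε }

Productions for F:
  F → ε: FIRST = { ε }
  F → F x: FIRST = { 'x' }
Productions for L:
  L → - L x: FIRST = { '-' }
  L → e: FIRST = { 'e' }
  L → x F: FIRST = { 'x' }
D has only one production, so no FIRST/FIRST conflict is possible there.

All alternatives of each non-terminal have pairwise disjoint FIRST sets.

Answer: No FIRST/FIRST conflicts.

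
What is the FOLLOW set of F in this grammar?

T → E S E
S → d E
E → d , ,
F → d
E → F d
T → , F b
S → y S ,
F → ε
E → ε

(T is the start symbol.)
{ 'b', 'd' }

To compute FOLLOW(F), find every occurrence of F on a right-hand side N → α F β: add FIRST(β) \ {ε}, and if β is empty or nullable also add FOLLOW(N). Iterate to a fixed point.

In E → F d: F is followed by d, add FIRST(d) \ {ε} = { 'd' }
In T → , F b: F is followed by b, add FIRST(b) \ {ε} = { 'b' }

Taking the union: FOLLOW(F) = { 'b', 'd' }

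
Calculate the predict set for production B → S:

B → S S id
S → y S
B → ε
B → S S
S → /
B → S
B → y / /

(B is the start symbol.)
{ '/', 'y' }

PREDICT(B → S) = (FIRST(RHS) \ {ε}) ∪ (FOLLOW(B) if ε ∈ FIRST(RHS), i.e. RHS ⇒* ε)
FIRST(S) = { '/', 'y' }
FIRST(S) = { '/', 'y' }
ε ∉ FIRST(S), so FOLLOW(B) is not added.
PREDICT(B → S) = { '/', 'y' }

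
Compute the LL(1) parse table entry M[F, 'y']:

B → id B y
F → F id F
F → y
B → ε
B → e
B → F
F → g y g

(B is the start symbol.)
To find M[F, 'y'], we find productions for F where 'y' is in the predict set (PREDICT(N → α) = (FIRST(α) \ {ε}) ∪ (FOLLOW(N) if α ⇒* ε)).

Relevant sets:
  FIRST(F) = { 'g', 'y' }

F → F id F: PREDICT = { 'g', 'y' }
  'y' is in predict set, so this production goes in M[F, 'y']
F → y: PREDICT = { 'y' }
  'y' is in predict set, so this production goes in M[F, 'y']
F → g y g: PREDICT = { 'g' }

M[F, 'y'] = F → F id F, F → y  (a multiply-defined cell — the grammar is not LL(1))

Answer: F → F id F, F → y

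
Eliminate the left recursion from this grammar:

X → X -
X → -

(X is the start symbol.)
X → - X'
X' → - X'
X' → ε

X is directly left-recursive. The standard transformation for
  A → A α₁ | ... | A α_m | β₁ | ... | β_n
is
  A  → β₁ A' | ... | β_n A'
  A' → α₁ A' | ... | α_m A' | ε

X → - becomes X → - X'
X → X - becomes X' → - X'
Add X' → ε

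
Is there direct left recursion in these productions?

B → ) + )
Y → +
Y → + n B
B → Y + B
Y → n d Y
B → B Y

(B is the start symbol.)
Direct left recursion occurs when N → N α for some non-terminal N (the right-hand side begins with the left-hand side itself).

B → ) + ): starts with ')'
Y → +: starts with '+'
Y → + n B: starts with '+'
B → Y + B: starts with Y
Y → n d Y: starts with n
B → B Y: LEFT RECURSIVE (starts with B)

The grammar has direct left recursion on: B.

Answer: Yes, B is left-recursive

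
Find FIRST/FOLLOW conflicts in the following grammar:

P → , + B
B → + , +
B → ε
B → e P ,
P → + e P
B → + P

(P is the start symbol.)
A FIRST/FOLLOW conflict occurs when a non-terminal N has a nullable alternative N → β (β ⇒* ε) and another alternative N → α with FIRST(α) ∩ FOLLOW(N) ≠ ∅: on such a lookahead the parser cannot decide between expanding α and letting N vanish via β.

Nullable non-terminals: B.

B: nullable alternative(s) B → ε; FOLLOW(B) = { $, ',' }
  B → + , +: FIRST \ {ε} = { '+' } — disjoint from FOLLOW(B)
  B → ε: FIRST \ {ε} = { } — this is the only nullable alternative, skip
  B → e P ,: FIRST \ {ε} = { 'e' } — disjoint from FOLLOW(B)
  B → + P: FIRST \ {ε} = { '+' } — disjoint from FOLLOW(B)

P has no nullable alternative, so no FIRST/FOLLOW check is needed there.

No FIRST/FOLLOW conflicts found.

Answer: No FIRST/FOLLOW conflicts.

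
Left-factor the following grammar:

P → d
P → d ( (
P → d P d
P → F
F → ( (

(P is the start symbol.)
P → d P'
P' → ε
P' → ( (
P' → P d
P → F
F → ( (

Left-factoring transforms A → αβ₁ | αβ₂ into A → αA' and A' → β₁ | β₂
(α is the longest common prefix among the alternatives). Repeat until
no nonterminal has two alternatives with a common prefix.

Round 1: P has alternatives sharing prefix 'd'. Introduce P': P → d P'
  Add: P' → ε
  Add: P' → ( (
  Add: P' → P d

No remaining common prefixes — done.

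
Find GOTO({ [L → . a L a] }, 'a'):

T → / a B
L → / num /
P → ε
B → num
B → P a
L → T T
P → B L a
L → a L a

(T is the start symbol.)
GOTO(I, 'a') = CLOSURE({ [A → αX.β] : [A → α.Xβ] ∈ I, X = 'a' })

Items with dot before 'a', with the dot advanced:
  [L → . a L a] → [L → a . L a]
Closure of the advanced items:
  [L → a . L a] has the dot before L: add [L → . / num /], [L → . T T], [L → . a L a]
  [L → . T T] has the dot before T: add [T → . / a B]

GOTO = { [L → . / num /], [L → . T T], [L → . a L a], [L → a . L a], [T → . / a B] }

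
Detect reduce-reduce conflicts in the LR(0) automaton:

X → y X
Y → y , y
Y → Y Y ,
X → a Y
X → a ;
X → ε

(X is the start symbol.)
A reduce-reduce conflict occurs when an LR(0) state has two complete items [A → α .] and [B → β .] — both call for a reduction, and with no lookahead the parser cannot choose between them.

Augment with X' → X and build the canonical LR(0) collection (I0 = CLOSURE({[X' → . X]}), then GOTO on every symbol after a dot until no new states appear). It has 12 states:
  I0: { [X → . a ;], [X → . a Y], [X → . y X], [X → .], [X' → . X] }  — shift, reduce
  I1: { [X' → X .] }  — accept
  I2: { [X → a . ;], [X → a . Y], [Y → . Y Y ,], [Y → . y , y] }  — shift
  I3: { [X → . a ;], [X → . a Y], [X → . y X], [X → .], [X → y . X] }  — shift, reduce
  I4: { [X → y X .] }  — reduce
  I5: { [X → a ; .] }  — reduce
  I6: { [X → a Y .], [Y → . Y Y ,], [Y → . y , y], [Y → Y . Y ,] }  — shift, reduce
  I7: { [Y → y . , y] }  — shift
  I8: { [Y → y , . y] }  — shift
  I9: { [Y → y , y .] }  — reduce
  I10: { [Y → . Y Y ,], [Y → . y , y], [Y → Y . Y ,], [Y → Y Y . ,] }  — shift
  I11: { [Y → Y Y , .] }  — reduce

No state contains more than one complete item.

Answer: No reduce-reduce conflicts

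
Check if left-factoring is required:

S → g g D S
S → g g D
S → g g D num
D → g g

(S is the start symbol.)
Left-factoring is needed when two productions for the same non-terminal
share a common prefix on the right-hand side.

Productions for S:
  S → g g D S
  S → g g D
  S → g g D num

Found common prefix 'g g D' in productions for S

Answer: Yes, S has productions with common prefix 'g g D'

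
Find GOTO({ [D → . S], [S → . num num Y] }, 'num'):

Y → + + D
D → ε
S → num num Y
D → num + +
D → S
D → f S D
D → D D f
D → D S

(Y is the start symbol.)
{ [S → num . num Y] }

GOTO(I, 'num') = CLOSURE({ [A → αX.β] : [A → α.Xβ] ∈ I, X = 'num' })

Items with dot before 'num', with the dot advanced:
  [S → . num num Y] → [S → num . num Y]
Closure adds nothing (no advanced item has the dot before a non-terminal).

GOTO = { [S → num . num Y] }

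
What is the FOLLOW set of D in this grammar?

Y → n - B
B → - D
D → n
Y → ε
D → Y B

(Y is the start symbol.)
{ $, '-' }

To compute FOLLOW(D), find every occurrence of D on a right-hand side N → α D β: add FIRST(β) \ {ε}, and if β is empty or nullable also add FOLLOW(N). Iterate to a fixed point.

In B → - D: D is at the end, add FOLLOW(B)

The FOLLOW sets referred to above (computed the same way, to a fixed point):
  FOLLOW(B) = { $, '-' }

Taking the union: FOLLOW(D) = { $, '-' }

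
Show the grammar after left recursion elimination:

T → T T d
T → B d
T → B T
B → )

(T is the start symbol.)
T is directly left-recursive. The standard transformation for
  A → A α₁ | ... | A α_m | β₁ | ... | β_n
is
  A  → β₁ A' | ... | β_n A'
  A' → α₁ A' | ... | α_m A' | ε

T → B d becomes T → B d T'
T → B T becomes T → B T T'
T → T T d becomes T' → T d T'
Add T' → ε

Productions for other non-terminals are unchanged:
  B → )

Resulting grammar:
T → B d T'
T → B T T'
T' → T d T'
T' → ε
B → )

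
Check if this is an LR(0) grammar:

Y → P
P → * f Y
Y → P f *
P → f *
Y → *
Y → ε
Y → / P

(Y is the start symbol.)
No. Shift-reduce conflict between [Y → .] and [P → . * f Y]

A grammar is LR(0) if no state in the canonical LR(0) collection has:
  - both a shift item (dot before a terminal) and a complete item (shift-reduce conflict), or
  - two or more complete items (reduce-reduce conflict; the accept item [Y' → Y .] counts as a complete item here).

Augment with Y' → Y and build the canonical LR(0) collection (I0 = CLOSURE({[Y' → . Y]}), then GOTO on every symbol after a dot until no new states appear). It has 13 states:
  I0: { [P → . * f Y], [P → . f *], [Y → . *], [Y → . / P], [Y → . P f *], [Y → . P], [Y → .], [Y' → . Y] }  — shift, reduce
  I1: { [P → * . f Y], [Y → * .] }  — shift, reduce
  I2: { [P → . * f Y], [P → . f *], [Y → / . P] }  — shift
  I3: { [Y → P . f *], [Y → P .] }  — shift, reduce
  I4: { [Y' → Y .] }  — accept
  I5: { [P → f . *] }  — shift
  I6: { [P → f * .] }  — reduce
  I7: { [Y → P f . *] }  — shift
  I8: { [Y → P f * .] }  — reduce
  I9: { [P → * . f Y] }  — shift
  I10: { [Y → / P .] }  — reduce
  I11: { [P → * f . Y], [P → . * f Y], [P → . f *], [Y → . *], [Y → . / P], [Y → . P f *], [Y → . P], [Y → .] }  — shift, reduce
  I12: { [P → * f Y .] }  — reduce

Conflict in state I0:
  Shift-reduce conflict between [Y → .] and [P → . * f Y]
So the grammar is NOT LR(0).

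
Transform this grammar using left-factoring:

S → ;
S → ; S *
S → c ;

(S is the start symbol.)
Left-factoring transforms A → αβ₁ | αβ₂ into A → αA' and A' → β₁ | β₂
(α is the longest common prefix among the alternatives). Repeat until
no nonterminal has two alternatives with a common prefix.

Round 1: S has alternatives sharing prefix ';'. Introduce S': S → ; S'
  Add: S' → ε
  Add: S' → S *

No remaining common prefixes — done.

Resulting grammar:
S → ; S'
S' → ε
S' → S *
S → c ;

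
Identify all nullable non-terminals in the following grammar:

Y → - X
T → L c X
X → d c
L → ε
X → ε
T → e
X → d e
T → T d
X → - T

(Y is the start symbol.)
A non-terminal is nullable if it can derive ε (the empty string): either it has an ε-production, or it has a production whose right-hand side consists entirely of nullable non-terminals.

ε-productions: L → ε, X → ε
So L, X are immediately nullable.
No further non-terminal can be added: every production for the remaining non-terminals contains a terminal or a non-nullable non-terminal.
Nullable = { 'L', 'X' }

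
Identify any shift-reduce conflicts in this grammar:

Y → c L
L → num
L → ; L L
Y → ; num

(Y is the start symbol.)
A shift-reduce conflict occurs when an LR(0) state has both:
  - a complete (reduce) item [A → α .] (dot at the end), and
  - a shift item [B → β . c γ] (dot before a terminal).

Augment with Y' → Y and build the canonical LR(0) collection (I0 = CLOSURE({[Y' → . Y]}), then GOTO on every symbol after a dot until no new states appear). It has 10 states:
  I0: { [Y → . ; num], [Y → . c L], [Y' → . Y] }  — shift
  I1: { [Y → ; . num] }  — shift
  I2: { [Y' → Y .] }  — accept
  I3: { [L → . ; L L], [L → . num], [Y → c . L] }  — shift
  I4: { [L → . ; L L], [L → . num], [L → ; . L L] }  — shift
  I5: { [Y → c L .] }  — reduce
  I6: { [L → num .] }  — reduce
  I7: { [L → . ; L L], [L → . num], [L → ; L . L] }  — shift
  I8: { [L → ; L L .] }  — reduce
  I9: { [Y → ; num .] }  — reduce

No state contains both a complete item and a shift item.

Answer: No shift-reduce conflicts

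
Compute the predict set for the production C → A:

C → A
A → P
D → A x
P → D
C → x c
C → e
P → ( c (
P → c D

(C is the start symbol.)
{ '(', 'c' }

PREDICT(C → A) = (FIRST(RHS) \ {ε}) ∪ (FOLLOW(C) if ε ∈ FIRST(RHS), i.e. RHS ⇒* ε)
FIRST(A) = { '(', 'c' }
FIRST(A) = { '(', 'c' }
ε ∉ FIRST(A), so FOLLOW(C) is not added.
PREDICT(C → A) = { '(', 'c' }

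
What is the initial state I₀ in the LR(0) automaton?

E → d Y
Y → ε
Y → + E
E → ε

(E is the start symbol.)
{ [E → . d Y], [E → .], [E' → . E] }

First, augment the grammar with E' → E
I₀ = CLOSURE({ [E' → . E] }):
  [E' → . E] has the dot before E: add [E → . d Y], [E → .]
No further items can be added.

I₀ = { [E → . d Y], [E → .], [E' → . E] }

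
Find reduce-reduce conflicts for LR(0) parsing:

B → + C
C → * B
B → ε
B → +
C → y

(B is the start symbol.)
A reduce-reduce conflict occurs when an LR(0) state has two complete items [A → α .] and [B → β .] — both call for a reduction, and with no lookahead the parser cannot choose between them.

Augment with B' → B and build the canonical LR(0) collection (I0 = CLOSURE({[B' → . B]}), then GOTO on every symbol after a dot until no new states appear). It has 7 states:
  I0: { [B → . + C], [B → . +], [B → .], [B' → . B] }  — shift, reduce
  I1: { [B → + . C], [B → + .], [C → . * B], [C → . y] }  — shift, reduce
  I2: { [B' → B .] }  — accept
  I3: { [B → . + C], [B → . +], [B → .], [C → * . B] }  — shift, reduce
  I4: { [B → + C .] }  — reduce
  I5: { [C → y .] }  — reduce
  I6: { [C → * B .] }  — reduce

No state contains more than one complete item.

Answer: No reduce-reduce conflicts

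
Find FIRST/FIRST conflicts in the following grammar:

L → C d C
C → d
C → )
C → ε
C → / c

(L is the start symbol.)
Productions for C:
  C → d: FIRST = { 'd' }
  C → ): FIRST = { ')' }
  C → ε: FIRST = { ε }
  C → / c: FIRST = { '/' }
L has only one production, so no FIRST/FIRST conflict is possible there.

All alternatives of each non-terminal have pairwise disjoint FIRST sets.

Answer: No FIRST/FIRST conflicts.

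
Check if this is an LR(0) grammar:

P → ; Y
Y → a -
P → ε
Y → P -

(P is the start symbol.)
No. Shift-reduce conflict between [P → .] and [P → . ; Y]

A grammar is LR(0) if no state in the canonical LR(0) collection has:
  - both a shift item (dot before a terminal) and a complete item (shift-reduce conflict), or
  - two or more complete items (reduce-reduce conflict; the accept item [P' → P .] counts as a complete item here).

Augment with P' → P and build the canonical LR(0) collection (I0 = CLOSURE({[P' → . P]}), then GOTO on every symbol after a dot until no new states appear). It has 8 states:
  I0: { [P → . ; Y], [P → .], [P' → . P] }  — shift, reduce
  I1: { [P → . ; Y], [P → .], [P → ; . Y], [Y → . P -], [Y → . a -] }  — shift, reduce
  I2: { [P' → P .] }  — accept
  I3: { [Y → P . -] }  — shift
  I4: { [P → ; Y .] }  — reduce
  I5: { [Y → a . -] }  — shift
  I6: { [Y → a - .] }  — reduce
  I7: { [Y → P - .] }  — reduce

Conflict in state I0:
  Shift-reduce conflict between [P → .] and [P → . ; Y]
So the grammar is NOT LR(0).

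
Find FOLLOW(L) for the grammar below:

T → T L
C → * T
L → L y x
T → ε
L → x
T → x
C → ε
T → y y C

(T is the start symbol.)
In T → T L: L is at the end, add FOLLOW(T)
In L → L y x: L is followed by y x, add FIRST(y x) \ {ε} = { 'y' }

The FOLLOW sets referred to above (computed the same way, to a fixed point):
  FOLLOW(T) = { $, 'x' }

Taking the union: FOLLOW(L) = { $, 'x', 'y' }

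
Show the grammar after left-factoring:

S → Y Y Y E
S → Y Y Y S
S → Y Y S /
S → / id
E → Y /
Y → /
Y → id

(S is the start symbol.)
S → Y Y S'
S' → Y S''
S'' → E
S'' → S
S' → S /
S → / id
E → Y /
Y → /
Y → id

Left-factoring transforms A → αβ₁ | αβ₂ into A → αA' and A' → β₁ | β₂
(α is the longest common prefix among the alternatives). Repeat until
no nonterminal has two alternatives with a common prefix.

Round 1: S has alternatives sharing prefix 'Y Y'. Introduce S': S → Y Y S'
  Add: S' → Y E
  Add: S' → Y S
  Add: S' → S /

Round 2: S' has alternatives sharing prefix 'Y'. Introduce S'': S' → Y S''
  Add: S'' → E
  Add: S'' → S

No remaining common prefixes — done.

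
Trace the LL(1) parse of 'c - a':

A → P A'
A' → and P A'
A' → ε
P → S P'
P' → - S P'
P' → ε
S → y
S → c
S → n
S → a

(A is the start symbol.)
Stack is shown with the top on the left.

Stack        Input    Action
----------------------------
A $          c - a $  output A → P A'
P A' $       c - a $  output P → S P'
S P' A' $    c - a $  output S → c
c P' A' $    c - a $  match 'c'
P' A' $      - a $    output P' → - S P'
- S P' A' $  - a $    match '-'
S P' A' $    a $      output S → a
a P' A' $    a $      match 'a'
P' A' $      $        output P' → ε
A' $         $        output A' → ε
$            $        accept

The string is accepted.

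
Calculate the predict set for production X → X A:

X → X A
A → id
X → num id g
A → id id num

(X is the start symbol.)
{ 'num' }

PREDICT(X → X A) = (FIRST(RHS) \ {ε}) ∪ (FOLLOW(X) if ε ∈ FIRST(RHS), i.e. RHS ⇒* ε)
FIRST(X) = { 'num' }
FIRST(X A) = { 'num' }
ε ∉ FIRST(X A), so FOLLOW(X) is not added.
PREDICT(X → X A) = { 'num' }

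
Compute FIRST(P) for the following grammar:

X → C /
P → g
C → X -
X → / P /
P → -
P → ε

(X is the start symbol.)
To compute FIRST(P), examine every production with P on the left-hand side, reading each right-hand side left to right until a non-nullable symbol is reached.

From P → g:
  - g is a terminal: add 'g' and stop
From P → -:
  - '-' is a terminal: add '-' and stop
From P → ε:
  - ε-production, so ε ∈ FIRST(P)

Collecting: FIRST(P) = { '-', 'g', ε }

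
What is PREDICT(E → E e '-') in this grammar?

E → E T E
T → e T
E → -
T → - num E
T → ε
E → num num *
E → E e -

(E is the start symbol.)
PREDICT(E → E e '-') = (FIRST(RHS) \ {ε}) ∪ (FOLLOW(E) if ε ∈ FIRST(RHS), i.e. RHS ⇒* ε)
FIRST(E) = { '-', 'num' }
FIRST(E e '-') = { '-', 'num' }
ε ∉ FIRST(E e '-'), so FOLLOW(E) is not added.
PREDICT(E → E e '-') = { '-', 'num' }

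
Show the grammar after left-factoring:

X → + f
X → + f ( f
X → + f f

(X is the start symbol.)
Left-factoring transforms A → αβ₁ | αβ₂ into A → αA' and A' → β₁ | β₂
(α is the longest common prefix among the alternatives). Repeat until
no nonterminal has two alternatives with a common prefix.

Round 1: X has alternatives sharing prefix '+ f'. Introduce X': X → + f X'
  Add: X' → ε
  Add: X' → ( f
  Add: X' → f

No remaining common prefixes — done.

Resulting grammar:
X → + f X'
X' → ε
X' → ( f
X' → f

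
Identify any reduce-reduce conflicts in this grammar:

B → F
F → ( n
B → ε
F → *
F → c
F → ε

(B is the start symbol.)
Yes — I0: [B → .] vs [F → .]

A reduce-reduce conflict occurs when an LR(0) state has two complete items [A → α .] and [B → β .] — both call for a reduction, and with no lookahead the parser cannot choose between them.

Augment with B' → B and build the canonical LR(0) collection (I0 = CLOSURE({[B' → . B]}), then GOTO on every symbol after a dot until no new states appear). It has 7 states:
  I0: { [B → . F], [B → .], [B' → . B], [F → . ( n], [F → . *], [F → . c], [F → .] }  — shift, 2 reduces
  I1: { [F → ( . n] }  — shift
  I2: { [F → * .] }  — reduce
  I3: { [B' → B .] }  — accept
  I4: { [B → F .] }  — reduce
  I5: { [F → c .] }  — reduce
  I6: { [F → ( n .] }  — reduce

I0 contains complete items [B → .], [F → .] — reduce-reduce conflict.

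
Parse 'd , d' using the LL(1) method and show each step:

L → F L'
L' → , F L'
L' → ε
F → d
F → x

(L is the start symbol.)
LL(1) parsing maintains a stack (initially the start symbol over $) and the input. At each step: if the stack top is a terminal, match it against the current input token; if it is a non-terminal N, replace it with the RHS of M[N, lookahead] (the unique production whose predict set contains the lookahead).

Stack is shown with the top on the left.

Stack     Input    Action
-------------------------
L $       d , d $  output L → F L'
F L' $    d , d $  output F → d
d L' $    d , d $  match 'd'
L' $      , d $    output L' → , F L'
, F L' $  , d $    match ','
F L' $    d $      output F → d
d L' $    d $      match 'd'
L' $      $        output L' → ε
$         $        accept

The string is accepted.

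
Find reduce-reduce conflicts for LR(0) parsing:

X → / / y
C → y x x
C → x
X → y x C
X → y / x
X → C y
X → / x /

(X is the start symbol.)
A reduce-reduce conflict occurs when an LR(0) state has two complete items [A → α .] and [B → β .] — both call for a reduction, and with no lookahead the parser cannot choose between them.

Augment with X' → X and build the canonical LR(0) collection (I0 = CLOSURE({[X' → . X]}), then GOTO on every symbol after a dot until no new states appear). It has 19 states:
  I0: { [C → . x], [C → . y x x], [X → . / / y], [X → . / x /], [X → . C y], [X → . y / x], [X → . y x C], [X' → . X] }  — shift
  I1: { [X → / . / y], [X → / . x /] }  — shift
  I2: { [X → C . y] }  — shift
  I3: { [X' → X .] }  — accept
  I4: { [C → x .] }  — reduce
  I5: { [C → y . x x], [X → y . / x], [X → y . x C] }  — shift
  I6: { [X → y / . x] }  — shift
  I7: { [C → . x], [C → . y x x], [C → y x . x], [X → y x . C] }  — shift
  I8: { [X → y x C .] }  — reduce
  I9: { [C → x .], [C → y x x .] }  — 2 reduces
  I10: { [C → y . x x] }  — shift
  I11: { [C → y x . x] }  — shift
  I12: { [C → y x x .] }  — reduce
  I13: { [X → y / x .] }  — reduce
  I14: { [X → C y .] }  — reduce
  I15: { [X → / / . y] }  — shift
  I16: { [X → / x . /] }  — shift
  I17: { [X → / x / .] }  — reduce
  I18: { [X → / / y .] }  — reduce

I9 contains complete items [C → x .], [C → y x x .] — reduce-reduce conflict.

Answer: Yes — I9: [C → x .] vs [C → y x x .]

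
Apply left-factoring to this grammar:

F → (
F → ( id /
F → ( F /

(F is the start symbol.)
Left-factoring transforms A → αβ₁ | αβ₂ into A → αA' and A' → β₁ | β₂
(α is the longest common prefix among the alternatives). Repeat until
no nonterminal has two alternatives with a common prefix.

Round 1: F has alternatives sharing prefix '('. Introduce F': F → ( F'
  Add: F' → ε
  Add: F' → id /
  Add: F' → F /

No remaining common prefixes — done.

Resulting grammar:
F → ( F'
F' → ε
F' → id /
F' → F /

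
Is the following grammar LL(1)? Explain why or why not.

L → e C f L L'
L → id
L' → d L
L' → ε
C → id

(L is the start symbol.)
No. Predict set conflict for L': { 'd' }

Relevant sets:
  FOLLOW(L') = { $, 'd' }

For L:
  PREDICT(L → e C f L L') = { 'e' }
  PREDICT(L → id) = { 'id' }
For L':
  PREDICT(L' → d L) = { 'd' }
  PREDICT(L' → ε) = { $, 'd' }
C has a single production, so nothing to check there.

Conflict found: Predict set conflict for L': { 'd' }
The grammar is NOT LL(1).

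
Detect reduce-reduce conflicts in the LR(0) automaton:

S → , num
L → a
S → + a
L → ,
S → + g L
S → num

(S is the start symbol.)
A reduce-reduce conflict occurs when an LR(0) state has two complete items [A → α .] and [B → β .] — both call for a reduction, and with no lookahead the parser cannot choose between them.

Augment with S' → S and build the canonical LR(0) collection (I0 = CLOSURE({[S' → . S]}), then GOTO on every symbol after a dot until no new states appear). It has 11 states:
  I0: { [S → . + a], [S → . + g L], [S → . , num], [S → . num], [S' → . S] }  — shift
  I1: { [S → + . a], [S → + . g L] }  — shift
  I2: { [S → , . num] }  — shift
  I3: { [S' → S .] }  — accept
  I4: { [S → num .] }  — reduce
  I5: { [S → , num .] }  — reduce
  I6: { [S → + a .] }  — reduce
  I7: { [L → . ,], [L → . a], [S → + g . L] }  — shift
  I8: { [L → , .] }  — reduce
  I9: { [S → + g L .] }  — reduce
  I10: { [L → a .] }  — reduce

No state contains more than one complete item.

Answer: No reduce-reduce conflicts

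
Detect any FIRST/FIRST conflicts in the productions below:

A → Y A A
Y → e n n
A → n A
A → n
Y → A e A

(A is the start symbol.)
A FIRST/FIRST conflict occurs when two productions N → α and N → β for the same non-terminal have FIRST(α) ∩ FIRST(β) ≠ ∅ (with ε ∈ FIRST of a nullable right-hand side, so two nullable alternatives also conflict).

FIRST sets of the non-terminals at (or reachable through a nullable prefix from) the front of some alternative:
  FIRST(Y) = { 'e', 'n' }
  FIRST(A) = { 'e', 'n' }

Productions for A:
  A → Y A A: FIRST = { 'e', 'n' }
  A → n A: FIRST = { 'n' }
  A → n: FIRST = { 'n' }
Productions for Y:
  Y → e n n: FIRST = { 'e' }
  Y → A e A: FIRST = { 'e', 'n' }

Conflict for A: A → Y A A and A → n A
  Overlap: { 'n' }
Conflict for A: A → Y A A and A → n
  Overlap: { 'n' }
Conflict for A: A → n A and A → n
  Overlap: { 'n' }
Conflict for Y: Y → e n n and Y → A e A
  Overlap: { 'e' }

Answer: Yes. A → Y A A / A → n A on { 'n' }; A → Y A A / A → n on { 'n' }; A → n A / A → n on { 'n' }; Y → e n n / Y → A e A on { 'e' }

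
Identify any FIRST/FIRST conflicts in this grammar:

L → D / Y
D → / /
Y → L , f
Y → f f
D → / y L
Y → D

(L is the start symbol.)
Yes. D → '/' '/' / D → '/' y L on { '/' }; Y → L ',' f / Y → D on { '/' }

A FIRST/FIRST conflict occurs when two productions N → α and N → β for the same non-terminal have FIRST(α) ∩ FIRST(β) ≠ ∅ (with ε ∈ FIRST of a nullable right-hand side, so two nullable alternatives also conflict).

FIRST sets of the non-terminals at (or reachable through a nullable prefix from) the front of some alternative:
  FIRST(L) = { '/' }
  FIRST(D) = { '/' }

Productions for D:
  D → / /: FIRST = { '/' }
  D → / y L: FIRST = { '/' }
Productions for Y:
  Y → L , f: FIRST = { '/' }
  Y → f f: FIRST = { 'f' }
  Y → D: FIRST = { '/' }
L has only one production, so no FIRST/FIRST conflict is possible there.

Conflict for D: D → / / and D → / y L
  Overlap: { '/' }
Conflict for Y: Y → L , f and Y → D
  Overlap: { '/' }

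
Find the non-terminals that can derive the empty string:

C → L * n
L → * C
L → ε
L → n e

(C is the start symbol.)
A non-terminal is nullable if it can derive ε (the empty string): either it has an ε-production, or it has a production whose right-hand side consists entirely of nullable non-terminals.

ε-productions: L → ε
So L is immediately nullable.
No further non-terminal can be added: every production for the remaining non-terminals contains a terminal or a non-nullable non-terminal.
Nullable = { 'L' }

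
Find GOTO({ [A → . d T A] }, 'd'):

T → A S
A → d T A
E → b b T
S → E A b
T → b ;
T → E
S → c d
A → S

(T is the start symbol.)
{ [A → . S], [A → . d T A], [A → d . T A], [E → . b b T], [S → . E A b], [S → . c d], [T → . A S], [T → . E], [T → . b ;] }

GOTO(I, 'd') = CLOSURE({ [A → αX.β] : [A → α.Xβ] ∈ I, X = 'd' })

Items with dot before 'd', with the dot advanced:
  [A → . d T A] → [A → d . T A]
Closure of the advanced items:
  [A → d . T A] has the dot before T: add [T → . A S], [T → . b ;], [T → . E]
  [T → . A S] has the dot before A: add [A → . d T A], [A → . S]
  [T → . E] has the dot before E: add [E → . b b T]
  [A → . S] has the dot before S: add [S → . E A b], [S → . c d]

GOTO = { [A → . S], [A → . d T A], [A → d . T A], [E → . b b T], [S → . E A b], [S → . c d], [T → . A S], [T → . E], [T → . b ;] }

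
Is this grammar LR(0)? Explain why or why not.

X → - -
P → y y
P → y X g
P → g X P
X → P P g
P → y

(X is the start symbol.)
Augment with X' → X and build the canonical LR(0) collection (I0 = CLOSURE({[X' → . X]}), then GOTO on every symbol after a dot until no new states appear). It has 14 states:
  I0: { [P → . g X P], [P → . y X g], [P → . y y], [P → . y], [X → . - -], [X → . P P g], [X' → . X] }  — shift
  I1: { [X → - . -] }  — shift
  I2: { [P → . g X P], [P → . y X g], [P → . y y], [P → . y], [X → P . P g] }  — shift
  I3: { [X' → X .] }  — accept
  I4: { [P → . g X P], [P → . y X g], [P → . y y], [P → . y], [P → g . X P], [X → . - -], [X → . P P g] }  — shift
  I5: { [P → . g X P], [P → . y X g], [P → . y y], [P → . y], [P → y . X g], [P → y . y], [P → y .], [X → . - -], [X → . P P g] }  — shift, reduce
  I6: { [P → y X . g] }  — shift
  I7: { [P → . g X P], [P → . y X g], [P → . y y], [P → . y], [P → y . X g], [P → y . y], [P → y .], [P → y y .], [X → . - -], [X → . P P g] }  — shift, 2 reduces
  I8: { [P → y X g .] }  — reduce
  I9: { [P → . g X P], [P → . y X g], [P → . y y], [P → . y], [P → g X . P] }  — shift
  I10: { [P → g X P .] }  — reduce
  I11: { [X → P P . g] }  — shift
  I12: { [X → P P g .] }  — reduce
  I13: { [X → - - .] }  — reduce

Conflict in state I5:
  Shift-reduce conflict between [P → y .] and [P → . g X P]
So the grammar is NOT LR(0).

Answer: No. Shift-reduce conflict between [P → y .] and [P → . g X P]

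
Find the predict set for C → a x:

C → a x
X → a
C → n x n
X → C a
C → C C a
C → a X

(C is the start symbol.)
PREDICT(C → a x) = (FIRST(RHS) \ {ε}) ∪ (FOLLOW(C) if ε ∈ FIRST(RHS), i.e. RHS ⇒* ε)
FIRST(a x) = { 'a' }
ε ∉ FIRST(a x), so FOLLOW(C) is not added.
PREDICT(C → a x) = { 'a' }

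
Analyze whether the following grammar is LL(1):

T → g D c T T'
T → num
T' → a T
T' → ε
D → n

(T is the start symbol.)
No. Predict set conflict for T': { 'a' }

A grammar is LL(1) if for each non-terminal N with multiple productions, the predict sets of those productions are pairwise disjoint, where PREDICT(N → α) = (FIRST(α) \ {ε}) ∪ (FOLLOW(N) if α ⇒* ε).

Relevant sets:
  FOLLOW(T') = { $, 'a' }

For T:
  PREDICT(T → g D c T T') = { 'g' }
  PREDICT(T → num) = { 'num' }
For T':
  PREDICT(T' → a T) = { 'a' }
  PREDICT(T' → ε) = { $, 'a' }
D has a single production, so nothing to check there.

Conflict found: Predict set conflict for T': { 'a' }
The grammar is NOT LL(1).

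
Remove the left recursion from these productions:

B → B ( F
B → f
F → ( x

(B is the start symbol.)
B is directly left-recursive. The standard transformation for
  A → A α₁ | ... | A α_m | β₁ | ... | β_n
is
  A  → β₁ A' | ... | β_n A'
  A' → α₁ A' | ... | α_m A' | ε

B → f becomes B → f B'
B → B ( F becomes B' → ( F B'
Add B' → ε

Productions for other non-terminals are unchanged:
  F → ( x

Resulting grammar:
B → f B'
B' → ( F B'
B' → ε
F → ( x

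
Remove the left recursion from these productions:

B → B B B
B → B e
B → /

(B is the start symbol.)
B → / B'
B' → B B B'
B' → e B'
B' → ε

B is directly left-recursive. The standard transformation for
  A → A α₁ | ... | A α_m | β₁ | ... | β_n
is
  A  → β₁ A' | ... | β_n A'
  A' → α₁ A' | ... | α_m A' | ε

B → / becomes B → / B'
B → B B B becomes B' → B B B'
B → B e becomes B' → e B'
Add B' → ε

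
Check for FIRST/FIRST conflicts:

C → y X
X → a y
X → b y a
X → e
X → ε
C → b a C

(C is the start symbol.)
No FIRST/FIRST conflicts.

Productions for C:
  C → y X: FIRST = { 'y' }
  C → b a C: FIRST = { 'b' }
Productions for X:
  X → a y: FIRST = { 'a' }
  X → b y a: FIRST = { 'b' }
  X → e: FIRST = { 'e' }
  X → ε: FIRST = { ε }

All alternatives of each non-terminal have pairwise disjoint FIRST sets.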